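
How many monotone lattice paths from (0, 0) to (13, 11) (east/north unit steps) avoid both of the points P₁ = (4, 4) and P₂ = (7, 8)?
Number of paths = 1360604

Inclusion–exclusion. Total paths: C(24, 13) = 2496144. Through P₁: C(8, 4)·C(16, 9) = 800800. Through P₂: C(15, 7)·C(9, 6) = 540540. Since P₁ is strictly southwest of P₂, a monotone path through both must visit P₁ then P₂; paths through both = C(8, 4)·C(7, 3)·C(9, 6) = 205800. Avoid both = 2496144 − 800800 − 540540 + 205800 = 1360604.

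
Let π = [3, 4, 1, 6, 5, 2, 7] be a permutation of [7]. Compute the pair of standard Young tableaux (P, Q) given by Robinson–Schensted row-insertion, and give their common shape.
P = [1, 2, 5, 7] / [3, 4] / [6];  Q = [1, 2, 4, 7] / [3, 5] / [6];  common shape = (4, 2, 1)

Row-insert the values π_1, π_2, … into P one at a time, bumping the leftmost entry strictly greater than the inserted value down to the next row. The recording tableau Q records, in position (i, j), the step at which that cell was added to P.
  Insert 3 (step 1): P = [3];  Q = [1]
  Insert 4 (step 2): P = [3, 4];  Q = [1, 2]
  Insert 1 (step 3): P = [1, 4] / [3];  Q = [1, 2] / [3]
  Insert 6 (step 4): P = [1, 4, 6] / [3];  Q = [1, 2, 4] / [3]
  Insert 5 (step 5): P = [1, 4, 5] / [3, 6];  Q = [1, 2, 4] / [3, 5]
  Insert 2 (step 6): P = [1, 2, 5] / [3, 4] / [6];  Q = [1, 2, 4] / [3, 5] / [6]
  Insert 7 (step 7): P = [1, 2, 5, 7] / [3, 4] / [6];  Q = [1, 2, 4, 7] / [3, 5] / [6]
Final shape: (4, 2, 1).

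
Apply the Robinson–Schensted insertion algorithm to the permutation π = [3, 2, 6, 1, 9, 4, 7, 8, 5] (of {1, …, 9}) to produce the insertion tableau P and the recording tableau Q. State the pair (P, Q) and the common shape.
P = [1, 4, 5, 8] / [2, 6, 7] / [3, 9];  Q = [1, 3, 5, 8] / [2, 6, 7] / [4, 9];  common shape = (4, 3, 2)

Row-insert the values π_1, π_2, … into P one at a time, bumping the leftmost entry strictly greater than the inserted value down to the next row. The recording tableau Q records, in position (i, j), the step at which that cell was added to P.
  Insert 3 (step 1): P = [3];  Q = [1]
  Insert 2 (step 2): P = [2] / [3];  Q = [1] / [2]
  Insert 6 (step 3): P = [2, 6] / [3];  Q = [1, 3] / [2]
  Insert 1 (step 4): P = [1, 6] / [2] / [3];  Q = [1, 3] / [2] / [4]
  Insert 9 (step 5): P = [1, 6, 9] / [2] / [3];  Q = [1, 3, 5] / [2] / [4]
  Insert 4 (step 6): P = [1, 4, 9] / [2, 6] / [3];  Q = [1, 3, 5] / [2, 6] / [4]
  Insert 7 (step 7): P = [1, 4, 7] / [2, 6, 9] / [3];  Q = [1, 3, 5] / [2, 6, 7] / [4]
  Insert 8 (step 8): P = [1, 4, 7, 8] / [2, 6, 9] / [3];  Q = [1, 3, 5, 8] / [2, 6, 7] / [4]
  Insert 5 (step 9): P = [1, 4, 5, 8] / [2, 6, 7] / [3, 9];  Q = [1, 3, 5, 8] / [2, 6, 7] / [4, 9]
Final shape: (4, 3, 2).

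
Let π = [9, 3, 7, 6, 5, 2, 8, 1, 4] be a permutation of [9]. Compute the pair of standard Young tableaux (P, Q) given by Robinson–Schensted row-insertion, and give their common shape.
P = [1, 4, 8] / [2, 5] / [3] / [6] / [7] / [9];  Q = [1, 3, 7] / [2, 9] / [4] / [5] / [6] / [8];  common shape = (3, 2, 1, 1, 1, 1)

Row-insert the values π_1, π_2, … into P one at a time, bumping the leftmost entry strictly greater than the inserted value down to the next row. The recording tableau Q records, in position (i, j), the step at which that cell was added to P.
  Insert 9 (step 1): P = [9];  Q = [1]
  Insert 3 (step 2): P = [3] / [9];  Q = [1] / [2]
  Insert 7 (step 3): P = [3, 7] / [9];  Q = [1, 3] / [2]
  Insert 6 (step 4): P = [3, 6] / [7] / [9];  Q = [1, 3] / [2] / [4]
  Insert 5 (step 5): P = [3, 5] / [6] / [7] / [9];  Q = [1, 3] / [2] / [4] / [5]
  Insert 2 (step 6): P = [2, 5] / [3] / [6] / [7] / [9];  Q = [1, 3] / [2] / [4] / [5] / [6]
  Insert 8 (step 7): P = [2, 5, 8] / [3] / [6] / [7] / [9];  Q = [1, 3, 7] / [2] / [4] / [5] / [6]
  Insert 1 (step 8): P = [1, 5, 8] / [2] / [3] / [6] / [7] / [9];  Q = [1, 3, 7] / [2] / [4] / [5] / [6] / [8]
  Insert 4 (step 9): P = [1, 4, 8] / [2, 5] / [3] / [6] / [7] / [9];  Q = [1, 3, 7] / [2, 9] / [4] / [5] / [6] / [8]
Final shape: (3, 2, 1, 1, 1, 1).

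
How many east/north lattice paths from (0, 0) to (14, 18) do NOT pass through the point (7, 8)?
Number of paths = 346287720

Total paths from (0, 0) to (14, 18): C(32, 14) = 471435600. Paths through (7, 8): (paths (0, 0) → (7, 8)) × (paths (7, 8) → (14, 18)) = C(15, 7) · C(17, 7) = 6435 · 19448 = 125147880. Avoidance count = 471435600 − 125147880 = 346287720.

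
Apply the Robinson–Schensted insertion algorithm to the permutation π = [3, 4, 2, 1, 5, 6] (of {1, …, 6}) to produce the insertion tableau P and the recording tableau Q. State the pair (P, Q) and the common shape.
P = [1, 4, 5, 6] / [2] / [3];  Q = [1, 2, 5, 6] / [3] / [4];  common shape = (4, 1, 1)

Row-insert the values π_1, π_2, … into P one at a time, bumping the leftmost entry strictly greater than the inserted value down to the next row. The recording tableau Q records, in position (i, j), the step at which that cell was added to P.
  Insert 3 (step 1): P = [3];  Q = [1]
  Insert 4 (step 2): P = [3, 4];  Q = [1, 2]
  Insert 2 (step 3): P = [2, 4] / [3];  Q = [1, 2] / [3]
  Insert 1 (step 4): P = [1, 4] / [2] / [3];  Q = [1, 2] / [3] / [4]
  Insert 5 (step 5): P = [1, 4, 5] / [2] / [3];  Q = [1, 2, 5] / [3] / [4]
  Insert 6 (step 6): P = [1, 4, 5, 6] / [2] / [3];  Q = [1, 2, 5, 6] / [3] / [4]
Final shape: (4, 1, 1).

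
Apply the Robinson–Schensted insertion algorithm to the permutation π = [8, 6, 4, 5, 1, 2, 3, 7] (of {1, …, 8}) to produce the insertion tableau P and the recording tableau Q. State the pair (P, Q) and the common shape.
P = [1, 2, 3, 7] / [4, 5] / [6] / [8];  Q = [1, 4, 7, 8] / [2, 6] / [3] / [5];  common shape = (4, 2, 1, 1)

Row-insert the values π_1, π_2, … into P one at a time, bumping the leftmost entry strictly greater than the inserted value down to the next row. The recording tableau Q records, in position (i, j), the step at which that cell was added to P.
  Insert 8 (step 1): P = [8];  Q = [1]
  Insert 6 (step 2): P = [6] / [8];  Q = [1] / [2]
  Insert 4 (step 3): P = [4] / [6] / [8];  Q = [1] / [2] / [3]
  Insert 5 (step 4): P = [4, 5] / [6] / [8];  Q = [1, 4] / [2] / [3]
  Insert 1 (step 5): P = [1, 5] / [4] / [6] / [8];  Q = [1, 4] / [2] / [3] / [5]
  Insert 2 (step 6): P = [1, 2] / [4, 5] / [6] / [8];  Q = [1, 4] / [2, 6] / [3] / [5]
  Insert 3 (step 7): P = [1, 2, 3] / [4, 5] / [6] / [8];  Q = [1, 4, 7] / [2, 6] / [3] / [5]
  Insert 7 (step 8): P = [1, 2, 3, 7] / [4, 5] / [6] / [8];  Q = [1, 4, 7, 8] / [2, 6] / [3] / [5]
Final shape: (4, 2, 1, 1).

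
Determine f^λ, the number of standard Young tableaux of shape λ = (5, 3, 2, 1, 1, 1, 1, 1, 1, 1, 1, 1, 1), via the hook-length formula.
# SYT of shape (5, 3, 2, 1, 1, 1, 1, 1, 1, 1, 1, 1, 1) = 1630200

Hook-length formula: f^λ = n! / Π hook(c), product over all cells c of the Young diagram. For λ = (5, 3, 2, 1, 1, 1, 1, 1, 1, 1, 1, 1, 1), n = 20 boxes. Hook lengths by row (left-to-right, top-to-bottom): [17, 6, 4, 2, 1]; [14, 3, 1]; [12, 1]; [10]; [9]; [8]; [7]; [6]; [5]; [4]; [3]; [2]; [1]. Product of hooks = 1492394803200. So f^λ = 20! / 1492394803200 = 2432902008176640000 / 1492394803200 = 1630200.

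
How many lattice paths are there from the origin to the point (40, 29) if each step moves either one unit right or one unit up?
Number of paths = 23720460024918645912

A monotone lattice path from (0, 0) to (40, 29) consists of 40 east steps and 29 north steps in some order, so it is determined by which 40 of the 69 steps are east. The count is C(69, 40) = 23720460024918645912.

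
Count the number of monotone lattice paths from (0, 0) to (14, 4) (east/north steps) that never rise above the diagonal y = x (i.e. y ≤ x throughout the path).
Number of paths = 2244

By the reflection principle (André's argument), the number of monotone paths to (14, 4) with n ≤ m that never go above y = x is C(18, 14) − C(18, 15) = 3060 − 816 = 2244.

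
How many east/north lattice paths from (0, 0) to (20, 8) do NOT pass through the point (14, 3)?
Number of paths = 2793945

Total paths from (0, 0) to (20, 8): C(28, 20) = 3108105. Paths through (14, 3): (paths (0, 0) → (14, 3)) × (paths (14, 3) → (20, 8)) = C(17, 14) · C(11, 6) = 680 · 462 = 314160. Avoidance count = 3108105 − 314160 = 2793945.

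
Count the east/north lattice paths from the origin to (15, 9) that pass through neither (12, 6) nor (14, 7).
Number of paths = 754460

Inclusion–exclusion. Total paths: C(24, 15) = 1307504. Through P₁: C(18, 12)·C(6, 3) = 371280. Through P₂: C(21, 14)·C(3, 1) = 348840. Since P₁ is strictly southwest of P₂, a monotone path through both must visit P₁ then P₂; paths through both = C(18, 12)·C(3, 2)·C(3, 1) = 167076. Avoid both = 1307504 − 371280 − 348840 + 167076 = 754460.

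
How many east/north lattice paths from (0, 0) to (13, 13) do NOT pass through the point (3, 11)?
Number of paths = 10376576

Total paths from (0, 0) to (13, 13): C(26, 13) = 10400600. Paths through (3, 11): (paths (0, 0) → (3, 11)) × (paths (3, 11) → (13, 13)) = C(14, 3) · C(12, 10) = 364 · 66 = 24024. Avoidance count = 10400600 − 24024 = 10376576.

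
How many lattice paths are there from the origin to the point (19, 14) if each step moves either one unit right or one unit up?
Number of paths = 818809200

A monotone lattice path from (0, 0) to (19, 14) consists of 19 east steps and 14 north steps in some order, so it is determined by which 19 of the 33 steps are east. The count is C(33, 19) = 818809200.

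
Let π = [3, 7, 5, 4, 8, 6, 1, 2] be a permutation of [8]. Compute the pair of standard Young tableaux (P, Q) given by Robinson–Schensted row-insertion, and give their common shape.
P = [1, 2, 6] / [3, 4] / [5, 8] / [7];  Q = [1, 2, 5] / [3, 6] / [4, 8] / [7];  common shape = (3, 2, 2, 1)

Row-insert the values π_1, π_2, … into P one at a time, bumping the leftmost entry strictly greater than the inserted value down to the next row. The recording tableau Q records, in position (i, j), the step at which that cell was added to P.
  Insert 3 (step 1): P = [3];  Q = [1]
  Insert 7 (step 2): P = [3, 7];  Q = [1, 2]
  Insert 5 (step 3): P = [3, 5] / [7];  Q = [1, 2] / [3]
  Insert 4 (step 4): P = [3, 4] / [5] / [7];  Q = [1, 2] / [3] / [4]
  Insert 8 (step 5): P = [3, 4, 8] / [5] / [7];  Q = [1, 2, 5] / [3] / [4]
  Insert 6 (step 6): P = [3, 4, 6] / [5, 8] / [7];  Q = [1, 2, 5] / [3, 6] / [4]
  Insert 1 (step 7): P = [1, 4, 6] / [3, 8] / [5] / [7];  Q = [1, 2, 5] / [3, 6] / [4] / [7]
  Insert 2 (step 8): P = [1, 2, 6] / [3, 4] / [5, 8] / [7];  Q = [1, 2, 5] / [3, 6] / [4, 8] / [7]
Final shape: (3, 2, 2, 1).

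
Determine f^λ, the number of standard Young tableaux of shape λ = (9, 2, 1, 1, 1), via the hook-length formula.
# SYT of shape (9, 2, 1, 1, 1) = 4928

Hook-length formula: f^λ = n! / Π hook(c), product over all cells c of the Young diagram. For λ = (9, 2, 1, 1, 1), n = 14 boxes. Hook lengths by row (left-to-right, top-to-bottom): [13, 9, 7, 6, 5, 4, 3, 2, 1]; [5, 1]; [3]; [2]; [1]. Product of hooks = 17690400. So f^λ = 14! / 17690400 = 87178291200 / 17690400 = 4928.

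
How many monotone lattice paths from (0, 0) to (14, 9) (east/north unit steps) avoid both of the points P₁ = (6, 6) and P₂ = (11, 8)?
Number of paths = 440018

Inclusion–exclusion. Total paths: C(23, 14) = 817190. Through P₁: C(12, 6)·C(11, 8) = 152460. Through P₂: C(19, 11)·C(4, 3) = 302328. Since P₁ is strictly southwest of P₂, a monotone path through both must visit P₁ then P₂; paths through both = C(12, 6)·C(7, 5)·C(4, 3) = 77616. Avoid both = 817190 − 152460 − 302328 + 77616 = 440018.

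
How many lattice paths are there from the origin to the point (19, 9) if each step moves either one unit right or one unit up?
Number of paths = 6906900

A monotone lattice path from (0, 0) to (19, 9) consists of 19 east steps and 9 north steps in some order, so it is determined by which 19 of the 28 steps are east. The count is C(28, 19) = 6906900.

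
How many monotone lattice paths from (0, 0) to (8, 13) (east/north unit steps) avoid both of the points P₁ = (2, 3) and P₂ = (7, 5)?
Number of paths = 118172

Inclusion–exclusion. Total paths: C(21, 8) = 203490. Through P₁: C(5, 2)·C(16, 6) = 80080. Through P₂: C(12, 7)·C(9, 1) = 7128. Since P₁ is strictly southwest of P₂, a monotone path through both must visit P₁ then P₂; paths through both = C(5, 2)·C(7, 5)·C(9, 1) = 1890. Avoid both = 203490 − 80080 − 7128 + 1890 = 118172.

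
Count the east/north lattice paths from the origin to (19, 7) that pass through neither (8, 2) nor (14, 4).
Number of paths = 360440

Inclusion–exclusion. Total paths: C(26, 19) = 657800. Through P₁: C(10, 8)·C(16, 11) = 196560. Through P₂: C(18, 14)·C(8, 5) = 171360. Since P₁ is strictly southwest of P₂, a monotone path through both must visit P₁ then P₂; paths through both = C(10, 8)·C(8, 6)·C(8, 5) = 70560. Avoid both = 657800 − 196560 − 171360 + 70560 = 360440.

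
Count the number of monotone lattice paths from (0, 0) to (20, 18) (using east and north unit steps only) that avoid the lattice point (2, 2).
Number of paths = 20354232030

Total paths from (0, 0) to (20, 18): C(38, 20) = 33578000610. Paths through (2, 2): (paths (0, 0) → (2, 2)) × (paths (2, 2) → (20, 18)) = C(4, 2) · C(34, 18) = 6 · 2203961430 = 13223768580. Avoidance count = 33578000610 − 13223768580 = 20354232030.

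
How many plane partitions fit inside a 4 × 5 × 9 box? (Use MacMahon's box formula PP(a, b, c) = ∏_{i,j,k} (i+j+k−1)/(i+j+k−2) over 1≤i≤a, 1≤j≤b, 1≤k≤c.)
PP(4, 5, 9) = 23029990984

Evaluate the triple product over i = 1..4, j = 1..5, k = 1..9. The factors are (2/1) · (3/2) · (4/3) · (5/4) · (6/5) · (7/6) · (8/7) · (9/8) · … (180 factors total). The numerators and denominators telescope so the product is an integer; carrying out the multiplication exactly gives PP(4, 5, 9) = 23029990984.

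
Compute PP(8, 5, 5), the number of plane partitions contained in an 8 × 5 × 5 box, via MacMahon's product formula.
PP(8, 5, 5) = 235234907908

Evaluate the triple product over i = 1..8, j = 1..5, k = 1..5. The factors are (2/1) · (3/2) · (4/3) · (5/4) · (6/5) · (3/2) · (4/3) · (5/4) · … (200 factors total). The numerators and denominators telescope so the product is an integer; carrying out the multiplication exactly gives PP(8, 5, 5) = 235234907908.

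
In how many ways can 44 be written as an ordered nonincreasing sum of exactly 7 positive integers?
p(44, 7 parts) = 4526

Partitions of n into exactly k parts are in bijection with partitions of n − k into at most k parts (subtract 1 from each part). So p(44, exactly 7) = p(37, parts ≤ 7). Computing via the recurrence p(m, j) = p(m, j−1) + p(m−j, j) gives 4526.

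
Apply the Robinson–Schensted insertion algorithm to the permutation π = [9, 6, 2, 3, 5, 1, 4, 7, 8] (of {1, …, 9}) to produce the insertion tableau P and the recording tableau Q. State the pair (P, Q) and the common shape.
P = [1, 3, 4, 7, 8] / [2, 5] / [6] / [9];  Q = [1, 4, 5, 8, 9] / [2, 7] / [3] / [6];  common shape = (5, 2, 1, 1)

Row-insert the values π_1, π_2, … into P one at a time, bumping the leftmost entry strictly greater than the inserted value down to the next row. The recording tableau Q records, in position (i, j), the step at which that cell was added to P.
  Insert 9 (step 1): P = [9];  Q = [1]
  Insert 6 (step 2): P = [6] / [9];  Q = [1] / [2]
  Insert 2 (step 3): P = [2] / [6] / [9];  Q = [1] / [2] / [3]
  Insert 3 (step 4): P = [2, 3] / [6] / [9];  Q = [1, 4] / [2] / [3]
  Insert 5 (step 5): P = [2, 3, 5] / [6] / [9];  Q = [1, 4, 5] / [2] / [3]
  Insert 1 (step 6): P = [1, 3, 5] / [2] / [6] / [9];  Q = [1, 4, 5] / [2] / [3] / [6]
  Insert 4 (step 7): P = [1, 3, 4] / [2, 5] / [6] / [9];  Q = [1, 4, 5] / [2, 7] / [3] / [6]
  Insert 7 (step 8): P = [1, 3, 4, 7] / [2, 5] / [6] / [9];  Q = [1, 4, 5, 8] / [2, 7] / [3] / [6]
  Insert 8 (step 9): P = [1, 3, 4, 7, 8] / [2, 5] / [6] / [9];  Q = [1, 4, 5, 8, 9] / [2, 7] / [3] / [6]
Final shape: (5, 2, 1, 1).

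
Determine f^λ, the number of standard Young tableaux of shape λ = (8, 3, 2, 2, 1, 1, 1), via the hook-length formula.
# SYT of shape (8, 3, 2, 2, 1, 1, 1) = 4725864

Hook-length formula: f^λ = n! / Π hook(c), product over all cells c of the Young diagram. For λ = (8, 3, 2, 2, 1, 1, 1), n = 18 boxes. Hook lengths by row (left-to-right, top-to-bottom): [14, 10, 7, 5, 4, 3, 2, 1]; [8, 4, 1]; [6, 2]; [5, 1]; [3]; [2]; [1]. Product of hooks = 1354752000. So f^λ = 18! / 1354752000 = 6402373705728000 / 1354752000 = 4725864.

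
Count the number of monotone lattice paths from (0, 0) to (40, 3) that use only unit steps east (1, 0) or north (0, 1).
Number of paths = 12341

A monotone lattice path from (0, 0) to (40, 3) consists of 40 east steps and 3 north steps in some order, so it is determined by which 40 of the 43 steps are east. The count is C(43, 40) = 12341.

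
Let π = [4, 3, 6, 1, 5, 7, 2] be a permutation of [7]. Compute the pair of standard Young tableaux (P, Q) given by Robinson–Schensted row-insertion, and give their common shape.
P = [1, 2, 7] / [3, 5] / [4, 6];  Q = [1, 3, 6] / [2, 5] / [4, 7];  common shape = (3, 2, 2)

Row-insert the values π_1, π_2, … into P one at a time, bumping the leftmost entry strictly greater than the inserted value down to the next row. The recording tableau Q records, in position (i, j), the step at which that cell was added to P.
  Insert 4 (step 1): P = [4];  Q = [1]
  Insert 3 (step 2): P = [3] / [4];  Q = [1] / [2]
  Insert 6 (step 3): P = [3, 6] / [4];  Q = [1, 3] / [2]
  Insert 1 (step 4): P = [1, 6] / [3] / [4];  Q = [1, 3] / [2] / [4]
  Insert 5 (step 5): P = [1, 5] / [3, 6] / [4];  Q = [1, 3] / [2, 5] / [4]
  Insert 7 (step 6): P = [1, 5, 7] / [3, 6] / [4];  Q = [1, 3, 6] / [2, 5] / [4]
  Insert 2 (step 7): P = [1, 2, 7] / [3, 5] / [4, 6];  Q = [1, 3, 6] / [2, 5] / [4, 7]
Final shape: (3, 2, 2).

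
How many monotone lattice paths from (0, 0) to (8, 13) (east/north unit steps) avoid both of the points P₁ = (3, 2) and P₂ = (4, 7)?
Number of paths = 103110

Inclusion–exclusion. Total paths: C(21, 8) = 203490. Through P₁: C(5, 3)·C(16, 5) = 43680. Through P₂: C(11, 4)·C(10, 4) = 69300. Since P₁ is strictly southwest of P₂, a monotone path through both must visit P₁ then P₂; paths through both = C(5, 3)·C(6, 1)·C(10, 4) = 12600. Avoid both = 203490 − 43680 − 69300 + 12600 = 103110.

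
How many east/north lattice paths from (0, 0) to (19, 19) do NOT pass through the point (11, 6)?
Number of paths = 32826871560

Total paths from (0, 0) to (19, 19): C(38, 19) = 35345263800. Paths through (11, 6): (paths (0, 0) → (11, 6)) × (paths (11, 6) → (19, 19)) = C(17, 11) · C(21, 8) = 12376 · 203490 = 2518392240. Avoidance count = 35345263800 − 2518392240 = 32826871560.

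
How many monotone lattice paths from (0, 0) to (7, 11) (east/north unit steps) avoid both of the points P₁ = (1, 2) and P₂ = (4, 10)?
Number of paths = 14785

Inclusion–exclusion. Total paths: C(18, 7) = 31824. Through P₁: C(3, 1)·C(15, 6) = 15015. Through P₂: C(14, 4)·C(4, 3) = 4004. Since P₁ is strictly southwest of P₂, a monotone path through both must visit P₁ then P₂; paths through both = C(3, 1)·C(11, 3)·C(4, 3) = 1980. Avoid both = 31824 − 15015 − 4004 + 1980 = 14785.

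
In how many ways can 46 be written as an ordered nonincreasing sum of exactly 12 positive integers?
p(46, 12 parts) = 8877

Partitions of n into exactly k parts are in bijection with partitions of n − k into at most k parts (subtract 1 from each part). So p(46, exactly 12) = p(34, parts ≤ 12). Computing via the recurrence p(m, j) = p(m, j−1) + p(m−j, j) gives 8877.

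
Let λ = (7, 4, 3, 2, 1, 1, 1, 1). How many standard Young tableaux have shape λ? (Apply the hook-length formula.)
# SYT of shape (7, 4, 3, 2, 1, 1, 1, 1) = 177365760

Hook-length formula: f^λ = n! / Π hook(c), product over all cells c of the Young diagram. For λ = (7, 4, 3, 2, 1, 1, 1, 1), n = 20 boxes. Hook lengths by row (left-to-right, top-to-bottom): [14, 9, 7, 5, 3, 2, 1]; [10, 5, 3, 1]; [8, 3, 1]; [6, 1]; [4]; [3]; [2]; [1]. Product of hooks = 13716864000. So f^λ = 20! / 13716864000 = 2432902008176640000 / 13716864000 = 177365760.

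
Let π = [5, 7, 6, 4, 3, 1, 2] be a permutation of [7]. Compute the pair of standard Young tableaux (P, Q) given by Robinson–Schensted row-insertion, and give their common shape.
P = [1, 2] / [3, 6] / [4] / [5] / [7];  Q = [1, 2] / [3, 7] / [4] / [5] / [6];  common shape = (2, 2, 1, 1, 1)

Row-insert the values π_1, π_2, … into P one at a time, bumping the leftmost entry strictly greater than the inserted value down to the next row. The recording tableau Q records, in position (i, j), the step at which that cell was added to P.
  Insert 5 (step 1): P = [5];  Q = [1]
  Insert 7 (step 2): P = [5, 7];  Q = [1, 2]
  Insert 6 (step 3): P = [5, 6] / [7];  Q = [1, 2] / [3]
  Insert 4 (step 4): P = [4, 6] / [5] / [7];  Q = [1, 2] / [3] / [4]
  Insert 3 (step 5): P = [3, 6] / [4] / [5] / [7];  Q = [1, 2] / [3] / [4] / [5]
  Insert 1 (step 6): P = [1, 6] / [3] / [4] / [5] / [7];  Q = [1, 2] / [3] / [4] / [5] / [6]
  Insert 2 (step 7): P = [1, 2] / [3, 6] / [4] / [5] / [7];  Q = [1, 2] / [3, 7] / [4] / [5] / [6]
Final shape: (2, 2, 1, 1, 1).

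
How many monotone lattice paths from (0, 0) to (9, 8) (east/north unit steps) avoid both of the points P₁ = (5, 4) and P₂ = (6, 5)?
Number of paths = 11290

Inclusion–exclusion. Total paths: C(17, 9) = 24310. Through P₁: C(9, 5)·C(8, 4) = 8820. Through P₂: C(11, 6)·C(6, 3) = 9240. Since P₁ is strictly southwest of P₂, a monotone path through both must visit P₁ then P₂; paths through both = C(9, 5)·C(2, 1)·C(6, 3) = 5040. Avoid both = 24310 − 8820 − 9240 + 5040 = 11290.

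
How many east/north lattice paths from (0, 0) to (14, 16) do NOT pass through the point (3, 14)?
Number of paths = 145369635

Total paths from (0, 0) to (14, 16): C(30, 14) = 145422675. Paths through (3, 14): (paths (0, 0) → (3, 14)) × (paths (3, 14) → (14, 16)) = C(17, 3) · C(13, 11) = 680 · 78 = 53040. Avoidance count = 145422675 − 53040 = 145369635.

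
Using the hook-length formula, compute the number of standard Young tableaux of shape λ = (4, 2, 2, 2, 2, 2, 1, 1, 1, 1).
# SYT of shape (4, 2, 2, 2, 2, 2, 1, 1, 1, 1) = 353430

Hook-length formula: f^λ = n! / Π hook(c), product over all cells c of the Young diagram. For λ = (4, 2, 2, 2, 2, 2, 1, 1, 1, 1), n = 18 boxes. Hook lengths by row (left-to-right, top-to-bottom): [13, 8, 2, 1]; [10, 5]; [9, 4]; [8, 3]; [7, 2]; [6, 1]; [4]; [3]; [2]; [1]. Product of hooks = 18114969600. So f^λ = 18! / 18114969600 = 6402373705728000 / 18114969600 = 353430.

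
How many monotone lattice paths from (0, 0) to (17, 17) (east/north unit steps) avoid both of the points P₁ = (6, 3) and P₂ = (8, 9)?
Number of paths = 1425385640

Inclusion–exclusion. Total paths: C(34, 17) = 2333606220. Through P₁: C(9, 6)·C(25, 11) = 374421600. Through P₂: C(17, 8)·C(17, 9) = 590976100. Since P₁ is strictly southwest of P₂, a monotone path through both must visit P₁ then P₂; paths through both = C(9, 6)·C(8, 2)·C(17, 9) = 57177120. Avoid both = 2333606220 − 374421600 − 590976100 + 57177120 = 1425385640.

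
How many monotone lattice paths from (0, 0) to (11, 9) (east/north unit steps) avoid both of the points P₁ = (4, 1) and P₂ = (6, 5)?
Number of paths = 87023

Inclusion–exclusion. Total paths: C(20, 11) = 167960. Through P₁: C(5, 4)·C(15, 7) = 32175. Through P₂: C(11, 6)·C(9, 5) = 58212. Since P₁ is strictly southwest of P₂, a monotone path through both must visit P₁ then P₂; paths through both = C(5, 4)·C(6, 2)·C(9, 5) = 9450. Avoid both = 167960 − 32175 − 58212 + 9450 = 87023.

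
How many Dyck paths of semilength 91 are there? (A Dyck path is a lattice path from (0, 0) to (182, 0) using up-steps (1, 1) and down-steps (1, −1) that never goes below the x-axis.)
C_91 = 3935312233584004685417853572763349509774031680023800

These Dyck paths are counted by the Catalan number C_n = (1/(n + 1)) · C(2n, n). For n = 91: C_91 = (1/92) · C(182, 91) = 362048725489728431058442528694228154899210914562189600/92 = 3935312233584004685417853572763349509774031680023800.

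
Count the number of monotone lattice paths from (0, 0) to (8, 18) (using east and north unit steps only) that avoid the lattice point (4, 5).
Number of paths = 1262395

Total paths from (0, 0) to (8, 18): C(26, 8) = 1562275. Paths through (4, 5): (paths (0, 0) → (4, 5)) × (paths (4, 5) → (8, 18)) = C(9, 4) · C(17, 4) = 126 · 2380 = 299880. Avoidance count = 1562275 − 299880 = 1262395.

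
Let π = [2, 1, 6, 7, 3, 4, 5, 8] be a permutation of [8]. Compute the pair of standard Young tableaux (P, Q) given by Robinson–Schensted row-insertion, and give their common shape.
P = [1, 3, 4, 5, 8] / [2, 6, 7];  Q = [1, 3, 4, 7, 8] / [2, 5, 6];  common shape = (5, 3)

Row-insert the values π_1, π_2, … into P one at a time, bumping the leftmost entry strictly greater than the inserted value down to the next row. The recording tableau Q records, in position (i, j), the step at which that cell was added to P.
  Insert 2 (step 1): P = [2];  Q = [1]
  Insert 1 (step 2): P = [1] / [2];  Q = [1] / [2]
  Insert 6 (step 3): P = [1, 6] / [2];  Q = [1, 3] / [2]
  Insert 7 (step 4): P = [1, 6, 7] / [2];  Q = [1, 3, 4] / [2]
  Insert 3 (step 5): P = [1, 3, 7] / [2, 6];  Q = [1, 3, 4] / [2, 5]
  Insert 4 (step 6): P = [1, 3, 4] / [2, 6, 7];  Q = [1, 3, 4] / [2, 5, 6]
  Insert 5 (step 7): P = [1, 3, 4, 5] / [2, 6, 7];  Q = [1, 3, 4, 7] / [2, 5, 6]
  Insert 8 (step 8): P = [1, 3, 4, 5, 8] / [2, 6, 7];  Q = [1, 3, 4, 7, 8] / [2, 5, 6]
Final shape: (5, 3).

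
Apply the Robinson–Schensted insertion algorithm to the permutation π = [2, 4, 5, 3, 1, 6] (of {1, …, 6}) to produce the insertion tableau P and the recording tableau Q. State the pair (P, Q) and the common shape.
P = [1, 3, 5, 6] / [2] / [4];  Q = [1, 2, 3, 6] / [4] / [5];  common shape = (4, 1, 1)

Row-insert the values π_1, π_2, … into P one at a time, bumping the leftmost entry strictly greater than the inserted value down to the next row. The recording tableau Q records, in position (i, j), the step at which that cell was added to P.
  Insert 2 (step 1): P = [2];  Q = [1]
  Insert 4 (step 2): P = [2, 4];  Q = [1, 2]
  Insert 5 (step 3): P = [2, 4, 5];  Q = [1, 2, 3]
  Insert 3 (step 4): P = [2, 3, 5] / [4];  Q = [1, 2, 3] / [4]
  Insert 1 (step 5): P = [1, 3, 5] / [2] / [4];  Q = [1, 2, 3] / [4] / [5]
  Insert 6 (step 6): P = [1, 3, 5, 6] / [2] / [4];  Q = [1, 2, 3, 6] / [4] / [5]
Final shape: (4, 1, 1).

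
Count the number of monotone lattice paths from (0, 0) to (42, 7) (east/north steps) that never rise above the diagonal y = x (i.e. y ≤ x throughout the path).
Number of paths = 71916768

By the reflection principle (André's argument), the number of monotone paths to (42, 7) with n ≤ m that never go above y = x is C(49, 42) − C(49, 43) = 85900584 − 13983816 = 71916768.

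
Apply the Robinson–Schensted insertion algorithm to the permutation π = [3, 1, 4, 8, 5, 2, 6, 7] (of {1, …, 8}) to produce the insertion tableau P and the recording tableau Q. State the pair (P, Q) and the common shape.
P = [1, 2, 5, 6, 7] / [3, 4] / [8];  Q = [1, 3, 4, 7, 8] / [2, 5] / [6];  common shape = (5, 2, 1)

Row-insert the values π_1, π_2, … into P one at a time, bumping the leftmost entry strictly greater than the inserted value down to the next row. The recording tableau Q records, in position (i, j), the step at which that cell was added to P.
  Insert 3 (step 1): P = [3];  Q = [1]
  Insert 1 (step 2): P = [1] / [3];  Q = [1] / [2]
  Insert 4 (step 3): P = [1, 4] / [3];  Q = [1, 3] / [2]
  Insert 8 (step 4): P = [1, 4, 8] / [3];  Q = [1, 3, 4] / [2]
  Insert 5 (step 5): P = [1, 4, 5] / [3, 8];  Q = [1, 3, 4] / [2, 5]
  Insert 2 (step 6): P = [1, 2, 5] / [3, 4] / [8];  Q = [1, 3, 4] / [2, 5] / [6]
  Insert 6 (step 7): P = [1, 2, 5, 6] / [3, 4] / [8];  Q = [1, 3, 4, 7] / [2, 5] / [6]
  Insert 7 (step 8): P = [1, 2, 5, 6, 7] / [3, 4] / [8];  Q = [1, 3, 4, 7, 8] / [2, 5] / [6]
Final shape: (5, 2, 1).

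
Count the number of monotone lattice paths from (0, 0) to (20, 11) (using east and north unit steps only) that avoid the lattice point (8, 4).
Number of paths = 59730255

Total paths from (0, 0) to (20, 11): C(31, 20) = 84672315. Paths through (8, 4): (paths (0, 0) → (8, 4)) × (paths (8, 4) → (20, 11)) = C(12, 8) · C(19, 12) = 495 · 50388 = 24942060. Avoidance count = 84672315 − 24942060 = 59730255.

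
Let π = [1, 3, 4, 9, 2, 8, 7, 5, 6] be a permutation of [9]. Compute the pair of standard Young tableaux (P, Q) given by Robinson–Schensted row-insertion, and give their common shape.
P = [1, 2, 4, 5, 6] / [3, 7] / [8] / [9];  Q = [1, 2, 3, 4, 9] / [5, 6] / [7] / [8];  common shape = (5, 2, 1, 1)

Row-insert the values π_1, π_2, … into P one at a time, bumping the leftmost entry strictly greater than the inserted value down to the next row. The recording tableau Q records, in position (i, j), the step at which that cell was added to P.
  Insert 1 (step 1): P = [1];  Q = [1]
  Insert 3 (step 2): P = [1, 3];  Q = [1, 2]
  Insert 4 (step 3): P = [1, 3, 4];  Q = [1, 2, 3]
  Insert 9 (step 4): P = [1, 3, 4, 9];  Q = [1, 2, 3, 4]
  Insert 2 (step 5): P = [1, 2, 4, 9] / [3];  Q = [1, 2, 3, 4] / [5]
  Insert 8 (step 6): P = [1, 2, 4, 8] / [3, 9];  Q = [1, 2, 3, 4] / [5, 6]
  Insert 7 (step 7): P = [1, 2, 4, 7] / [3, 8] / [9];  Q = [1, 2, 3, 4] / [5, 6] / [7]
  Insert 5 (step 8): P = [1, 2, 4, 5] / [3, 7] / [8] / [9];  Q = [1, 2, 3, 4] / [5, 6] / [7] / [8]
  Insert 6 (step 9): P = [1, 2, 4, 5, 6] / [3, 7] / [8] / [9];  Q = [1, 2, 3, 4, 9] / [5, 6] / [7] / [8]
Final shape: (5, 2, 1, 1).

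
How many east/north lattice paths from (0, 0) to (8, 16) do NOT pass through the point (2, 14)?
Number of paths = 732111

Total paths from (0, 0) to (8, 16): C(24, 8) = 735471. Paths through (2, 14): (paths (0, 0) → (2, 14)) × (paths (2, 14) → (8, 16)) = C(16, 2) · C(8, 6) = 120 · 28 = 3360. Avoidance count = 735471 − 3360 = 732111.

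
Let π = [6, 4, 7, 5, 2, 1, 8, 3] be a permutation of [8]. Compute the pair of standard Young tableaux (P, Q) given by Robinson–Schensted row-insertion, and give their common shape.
P = [1, 3, 8] / [2, 5] / [4, 7] / [6];  Q = [1, 3, 7] / [2, 4] / [5, 8] / [6];  common shape = (3, 2, 2, 1)

Row-insert the values π_1, π_2, … into P one at a time, bumping the leftmost entry strictly greater than the inserted value down to the next row. The recording tableau Q records, in position (i, j), the step at which that cell was added to P.
  Insert 6 (step 1): P = [6];  Q = [1]
  Insert 4 (step 2): P = [4] / [6];  Q = [1] / [2]
  Insert 7 (step 3): P = [4, 7] / [6];  Q = [1, 3] / [2]
  Insert 5 (step 4): P = [4, 5] / [6, 7];  Q = [1, 3] / [2, 4]
  Insert 2 (step 5): P = [2, 5] / [4, 7] / [6];  Q = [1, 3] / [2, 4] / [5]
  Insert 1 (step 6): P = [1, 5] / [2, 7] / [4] / [6];  Q = [1, 3] / [2, 4] / [5] / [6]
  Insert 8 (step 7): P = [1, 5, 8] / [2, 7] / [4] / [6];  Q = [1, 3, 7] / [2, 4] / [5] / [6]
  Insert 3 (step 8): P = [1, 3, 8] / [2, 5] / [4, 7] / [6];  Q = [1, 3, 7] / [2, 4] / [5, 8] / [6]
Final shape: (3, 2, 2, 1).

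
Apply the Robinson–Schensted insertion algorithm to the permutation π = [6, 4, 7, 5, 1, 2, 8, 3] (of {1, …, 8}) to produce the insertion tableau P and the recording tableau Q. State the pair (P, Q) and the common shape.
P = [1, 2, 3] / [4, 5, 8] / [6, 7];  Q = [1, 3, 7] / [2, 4, 8] / [5, 6];  common shape = (3, 3, 2)

Row-insert the values π_1, π_2, … into P one at a time, bumping the leftmost entry strictly greater than the inserted value down to the next row. The recording tableau Q records, in position (i, j), the step at which that cell was added to P.
  Insert 6 (step 1): P = [6];  Q = [1]
  Insert 4 (step 2): P = [4] / [6];  Q = [1] / [2]
  Insert 7 (step 3): P = [4, 7] / [6];  Q = [1, 3] / [2]
  Insert 5 (step 4): P = [4, 5] / [6, 7];  Q = [1, 3] / [2, 4]
  Insert 1 (step 5): P = [1, 5] / [4, 7] / [6];  Q = [1, 3] / [2, 4] / [5]
  Insert 2 (step 6): P = [1, 2] / [4, 5] / [6, 7];  Q = [1, 3] / [2, 4] / [5, 6]
  Insert 8 (step 7): P = [1, 2, 8] / [4, 5] / [6, 7];  Q = [1, 3, 7] / [2, 4] / [5, 6]
  Insert 3 (step 8): P = [1, 2, 3] / [4, 5, 8] / [6, 7];  Q = [1, 3, 7] / [2, 4, 8] / [5, 6]
Final shape: (3, 3, 2).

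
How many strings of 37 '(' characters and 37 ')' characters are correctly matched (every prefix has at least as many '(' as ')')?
C_37 = 45950804324621742364

These balanced parentheses are counted by the Catalan number C_n = (1/(n + 1)) · C(2n, n). For n = 37: C_37 = (1/38) · C(74, 37) = 1746130564335626209832/38 = 45950804324621742364.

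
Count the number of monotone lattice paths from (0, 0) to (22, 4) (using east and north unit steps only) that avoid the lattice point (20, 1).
Number of paths = 14740

Total paths from (0, 0) to (22, 4): C(26, 22) = 14950. Paths through (20, 1): (paths (0, 0) → (20, 1)) × (paths (20, 1) → (22, 4)) = C(21, 20) · C(5, 2) = 21 · 10 = 210. Avoidance count = 14950 − 210 = 14740.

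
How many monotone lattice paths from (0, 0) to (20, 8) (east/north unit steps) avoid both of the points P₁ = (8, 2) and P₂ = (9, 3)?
Number of paths = 1704885

Inclusion–exclusion. Total paths: C(28, 20) = 3108105. Through P₁: C(10, 8)·C(18, 12) = 835380. Through P₂: C(12, 9)·C(16, 11) = 960960. Since P₁ is strictly southwest of P₂, a monotone path through both must visit P₁ then P₂; paths through both = C(10, 8)·C(2, 1)·C(16, 11) = 393120. Avoid both = 3108105 − 835380 − 960960 + 393120 = 1704885.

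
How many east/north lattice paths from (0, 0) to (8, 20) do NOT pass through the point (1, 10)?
Number of paths = 2894177

Total paths from (0, 0) to (8, 20): C(28, 8) = 3108105. Paths through (1, 10): (paths (0, 0) → (1, 10)) × (paths (1, 10) → (8, 20)) = C(11, 1) · C(17, 7) = 11 · 19448 = 213928. Avoidance count = 3108105 − 213928 = 2894177.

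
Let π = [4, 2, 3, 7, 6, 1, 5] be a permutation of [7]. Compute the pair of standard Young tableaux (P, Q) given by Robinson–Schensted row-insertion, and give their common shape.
P = [1, 3, 5] / [2, 6] / [4, 7];  Q = [1, 3, 4] / [2, 5] / [6, 7];  common shape = (3, 2, 2)

Row-insert the values π_1, π_2, … into P one at a time, bumping the leftmost entry strictly greater than the inserted value down to the next row. The recording tableau Q records, in position (i, j), the step at which that cell was added to P.
  Insert 4 (step 1): P = [4];  Q = [1]
  Insert 2 (step 2): P = [2] / [4];  Q = [1] / [2]
  Insert 3 (step 3): P = [2, 3] / [4];  Q = [1, 3] / [2]
  Insert 7 (step 4): P = [2, 3, 7] / [4];  Q = [1, 3, 4] / [2]
  Insert 6 (step 5): P = [2, 3, 6] / [4, 7];  Q = [1, 3, 4] / [2, 5]
  Insert 1 (step 6): P = [1, 3, 6] / [2, 7] / [4];  Q = [1, 3, 4] / [2, 5] / [6]
  Insert 5 (step 7): P = [1, 3, 5] / [2, 6] / [4, 7];  Q = [1, 3, 4] / [2, 5] / [6, 7]
Final shape: (3, 2, 2).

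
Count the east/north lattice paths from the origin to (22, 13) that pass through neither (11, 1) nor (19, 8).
Number of paths = 1340112984

Inclusion–exclusion. Total paths: C(35, 22) = 1476337800. Through P₁: C(12, 11)·C(23, 11) = 16224936. Through P₂: C(27, 19)·C(8, 3) = 124324200. Since P₁ is strictly southwest of P₂, a monotone path through both must visit P₁ then P₂; paths through both = C(12, 11)·C(15, 8)·C(8, 3) = 4324320. Avoid both = 1476337800 − 16224936 − 124324200 + 4324320 = 1340112984.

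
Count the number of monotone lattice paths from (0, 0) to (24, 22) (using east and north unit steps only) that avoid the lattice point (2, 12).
Number of paths = 7884500500110

Total paths from (0, 0) to (24, 22): C(46, 24) = 7890371113950. Paths through (2, 12): (paths (0, 0) → (2, 12)) × (paths (2, 12) → (24, 22)) = C(14, 2) · C(32, 22) = 91 · 64512240 = 5870613840. Avoidance count = 7890371113950 − 5870613840 = 7884500500110.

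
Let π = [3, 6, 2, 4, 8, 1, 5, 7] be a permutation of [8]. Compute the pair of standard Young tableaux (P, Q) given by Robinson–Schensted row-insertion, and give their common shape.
P = [1, 4, 5, 7] / [2, 6, 8] / [3];  Q = [1, 2, 5, 8] / [3, 4, 7] / [6];  common shape = (4, 3, 1)

Row-insert the values π_1, π_2, … into P one at a time, bumping the leftmost entry strictly greater than the inserted value down to the next row. The recording tableau Q records, in position (i, j), the step at which that cell was added to P.
  Insert 3 (step 1): P = [3];  Q = [1]
  Insert 6 (step 2): P = [3, 6];  Q = [1, 2]
  Insert 2 (step 3): P = [2, 6] / [3];  Q = [1, 2] / [3]
  Insert 4 (step 4): P = [2, 4] / [3, 6];  Q = [1, 2] / [3, 4]
  Insert 8 (step 5): P = [2, 4, 8] / [3, 6];  Q = [1, 2, 5] / [3, 4]
  Insert 1 (step 6): P = [1, 4, 8] / [2, 6] / [3];  Q = [1, 2, 5] / [3, 4] / [6]
  Insert 5 (step 7): P = [1, 4, 5] / [2, 6, 8] / [3];  Q = [1, 2, 5] / [3, 4, 7] / [6]
  Insert 7 (step 8): P = [1, 4, 5, 7] / [2, 6, 8] / [3];  Q = [1, 2, 5, 8] / [3, 4, 7] / [6]
Final shape: (4, 3, 1).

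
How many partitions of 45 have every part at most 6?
p(45, parts ≤ 6) = 5942

Use the recurrence p(n, m) = p(n, m−1) + p(n−m, m): either the largest part is < m (count p(n, m−1)) or the largest part is exactly m (remove one copy of m, count p(n−m, m)). With p(0, ·) = 1 this gives p(45, parts ≤ 6) = 5942. (By conjugating Young diagrams, this also counts partitions of 45 into at most 6 parts.)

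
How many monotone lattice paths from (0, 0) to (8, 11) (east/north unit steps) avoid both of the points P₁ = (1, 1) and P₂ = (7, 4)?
Number of paths = 35390

Inclusion–exclusion. Total paths: C(19, 8) = 75582. Through P₁: C(2, 1)·C(17, 7) = 38896. Through P₂: C(11, 7)·C(8, 1) = 2640. Since P₁ is strictly southwest of P₂, a monotone path through both must visit P₁ then P₂; paths through both = C(2, 1)·C(9, 6)·C(8, 1) = 1344. Avoid both = 75582 − 38896 − 2640 + 1344 = 35390.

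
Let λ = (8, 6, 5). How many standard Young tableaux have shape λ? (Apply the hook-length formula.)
# SYT of shape (8, 6, 5) = 1662804

Hook-length formula: f^λ = n! / Π hook(c), product over all cells c of the Young diagram. For λ = (8, 6, 5), n = 19 boxes. Hook lengths by row (left-to-right, top-to-bottom): [10, 9, 8, 7, 6, 4, 2, 1]; [7, 6, 5, 4, 3, 1]; [5, 4, 3, 2, 1]. Product of hooks = 73156608000. So f^λ = 19! / 73156608000 = 121645100408832000 / 73156608000 = 1662804.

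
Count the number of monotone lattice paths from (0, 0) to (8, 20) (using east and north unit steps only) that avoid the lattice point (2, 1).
Number of paths = 2576805

Total paths from (0, 0) to (8, 20): C(28, 8) = 3108105. Paths through (2, 1): (paths (0, 0) → (2, 1)) × (paths (2, 1) → (8, 20)) = C(3, 2) · C(25, 6) = 3 · 177100 = 531300. Avoidance count = 3108105 − 531300 = 2576805.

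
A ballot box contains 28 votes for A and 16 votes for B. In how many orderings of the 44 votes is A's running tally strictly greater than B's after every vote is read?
Strict-lead orderings = 113649492522

Total orderings of the 44 votes with 28 for A: C(44, 28) = 416714805914. By the Bertrand ballot formula (Cycle Lemma / reflection principle), the number of orderings in which A is strictly ahead of B throughout is (p − q)/(p + q) · C(p + q, p) = (28 − 16)/(28 + 16) · 416714805914 = 113649492522.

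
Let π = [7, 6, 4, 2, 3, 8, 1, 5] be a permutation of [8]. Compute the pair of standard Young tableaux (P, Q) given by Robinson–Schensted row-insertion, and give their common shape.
P = [1, 3, 5] / [2, 8] / [4] / [6] / [7];  Q = [1, 5, 6] / [2, 8] / [3] / [4] / [7];  common shape = (3, 2, 1, 1, 1)

Row-insert the values π_1, π_2, … into P one at a time, bumping the leftmost entry strictly greater than the inserted value down to the next row. The recording tableau Q records, in position (i, j), the step at which that cell was added to P.
  Insert 7 (step 1): P = [7];  Q = [1]
  Insert 6 (step 2): P = [6] / [7];  Q = [1] / [2]
  Insert 4 (step 3): P = [4] / [6] / [7];  Q = [1] / [2] / [3]
  Insert 2 (step 4): P = [2] / [4] / [6] / [7];  Q = [1] / [2] / [3] / [4]
  Insert 3 (step 5): P = [2, 3] / [4] / [6] / [7];  Q = [1, 5] / [2] / [3] / [4]
  Insert 8 (step 6): P = [2, 3, 8] / [4] / [6] / [7];  Q = [1, 5, 6] / [2] / [3] / [4]
  Insert 1 (step 7): P = [1, 3, 8] / [2] / [4] / [6] / [7];  Q = [1, 5, 6] / [2] / [3] / [4] / [7]
  Insert 5 (step 8): P = [1, 3, 5] / [2, 8] / [4] / [6] / [7];  Q = [1, 5, 6] / [2, 8] / [3] / [4] / [7]
Final shape: (3, 2, 1, 1, 1).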